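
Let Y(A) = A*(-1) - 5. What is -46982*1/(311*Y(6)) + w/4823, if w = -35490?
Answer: 1155856/181313 ≈ 6.3749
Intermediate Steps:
Y(A) = -5 - A (Y(A) = -A - 5 = -5 - A)
-46982*1/(311*Y(6)) + w/4823 = -46982*1/(311*(-5 - 1*6)) - 35490/4823 = -46982*1/(311*(-5 - 6)) - 35490*1/4823 = -46982/((-11*311)) - 390/53 = -46982/(-3421) - 390/53 = -46982*(-1/3421) - 390/53 = 46982/3421 - 390/53 = 1155856/181313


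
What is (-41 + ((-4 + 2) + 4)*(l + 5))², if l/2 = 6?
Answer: 49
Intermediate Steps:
l = 12 (l = 2*6 = 12)
(-41 + ((-4 + 2) + 4)*(l + 5))² = (-41 + ((-4 + 2) + 4)*(12 + 5))² = (-41 + (-2 + 4)*17)² = (-41 + 2*17)² = (-41 + 34)² = (-7)² = 49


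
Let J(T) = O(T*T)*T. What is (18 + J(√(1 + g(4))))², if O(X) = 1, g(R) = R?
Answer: (18 + √5)² ≈ 409.50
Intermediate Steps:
J(T) = T (J(T) = 1*T = T)
(18 + J(√(1 + g(4))))² = (18 + √(1 + 4))² = (18 + √5)²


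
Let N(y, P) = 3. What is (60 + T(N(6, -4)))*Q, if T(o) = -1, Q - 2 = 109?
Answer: 6549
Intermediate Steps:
Q = 111 (Q = 2 + 109 = 111)
(60 + T(N(6, -4)))*Q = (60 - 1)*111 = 59*111 = 6549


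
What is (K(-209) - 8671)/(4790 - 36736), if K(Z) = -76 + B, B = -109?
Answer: 4428/15973 ≈ 0.27722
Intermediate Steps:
K(Z) = -185 (K(Z) = -76 - 109 = -185)
(K(-209) - 8671)/(4790 - 36736) = (-185 - 8671)/(4790 - 36736) = -8856/(-31946) = -8856*(-1/31946) = 4428/15973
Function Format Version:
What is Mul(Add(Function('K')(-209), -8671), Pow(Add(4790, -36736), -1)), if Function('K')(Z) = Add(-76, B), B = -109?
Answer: Rational(4428, 15973) ≈ 0.27722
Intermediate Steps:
Function('K')(Z) = -185 (Function('K')(Z) = Add(-76, -109) = -185)
Mul(Add(Function('K')(-209), -8671), Pow(Add(4790, -36736), -1)) = Mul(Add(-185, -8671), Pow(Add(4790, -36736), -1)) = Mul(-8856, Pow(-31946, -1)) = Mul(-8856, Rational(-1, 31946)) = Rational(4428, 15973)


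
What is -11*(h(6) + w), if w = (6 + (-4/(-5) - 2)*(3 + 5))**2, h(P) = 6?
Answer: -5214/25 ≈ -208.56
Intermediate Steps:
w = 324/25 (w = (6 + (-1/5*(-4) - 2)*8)**2 = (6 + (4/5 - 2)*8)**2 = (6 - 6/5*8)**2 = (6 - 48/5)**2 = (-18/5)**2 = 324/25 ≈ 12.960)
-11*(h(6) + w) = -11*(6 + 324/25) = -11*474/25 = -5214/25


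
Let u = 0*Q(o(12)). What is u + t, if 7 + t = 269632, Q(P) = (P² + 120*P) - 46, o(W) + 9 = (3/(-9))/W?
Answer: 269625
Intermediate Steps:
o(W) = -9 - 1/(3*W) (o(W) = -9 + (3/(-9))/W = -9 + (3*(-⅑))/W = -9 - 1/(3*W))
Q(P) = -46 + P² + 120*P
t = 269625 (t = -7 + 269632 = 269625)
u = 0 (u = 0*(-46 + (-9 - ⅓/12)² + 120*(-9 - ⅓/12)) = 0*(-46 + (-9 - ⅓*1/12)² + 120*(-9 - ⅓*1/12)) = 0*(-46 + (-9 - 1/36)² + 120*(-9 - 1/36)) = 0*(-46 + (-325/36)² + 120*(-325/36)) = 0*(-46 + 105625/1296 - 3250/3) = 0*(-1357991/1296) = 0)
u + t = 0 + 269625 = 269625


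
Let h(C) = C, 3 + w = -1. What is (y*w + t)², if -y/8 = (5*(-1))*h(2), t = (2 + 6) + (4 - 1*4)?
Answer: 97344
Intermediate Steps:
w = -4 (w = -3 - 1 = -4)
t = 8 (t = 8 + (4 - 4) = 8 + 0 = 8)
y = 80 (y = -8*5*(-1)*2 = -(-40)*2 = -8*(-10) = 80)
(y*w + t)² = (80*(-4) + 8)² = (-320 + 8)² = (-312)² = 97344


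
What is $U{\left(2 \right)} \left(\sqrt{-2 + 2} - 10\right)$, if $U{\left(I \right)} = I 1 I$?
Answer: $-40$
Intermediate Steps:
$U{\left(I \right)} = I^{2}$ ($U{\left(I \right)} = I I = I^{2}$)
$U{\left(2 \right)} \left(\sqrt{-2 + 2} - 10\right) = 2^{2} \left(\sqrt{-2 + 2} - 10\right) = 4 \left(\sqrt{0} - 10\right) = 4 \left(0 - 10\right) = 4 \left(-10\right) = -40$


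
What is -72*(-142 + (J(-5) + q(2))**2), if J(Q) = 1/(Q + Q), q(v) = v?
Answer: 249102/25 ≈ 9964.1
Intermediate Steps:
J(Q) = 1/(2*Q)
-72*(-142 + (J(-5) + q(2))**2) = -72*(-142 + ((1/2)/(-5) + 2)**2) = -72*(-142 + ((1/2)*(-1/5) + 2)**2) = -72*(-142 + (-1/10 + 2)**2) = -72*(-142 + (19/10)**2) = -72*(-142 + 361/100) = -72*(-13839/100) = 249102/25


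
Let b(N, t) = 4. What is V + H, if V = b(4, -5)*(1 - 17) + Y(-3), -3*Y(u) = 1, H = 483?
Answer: 1256/3 ≈ 418.67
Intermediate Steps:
Y(u) = -⅓ (Y(u) = -⅓*1 = -⅓)
V = -193/3 (V = 4*(1 - 17) - ⅓ = 4*(-16) - ⅓ = -64 - ⅓ = -193/3 ≈ -64.333)
V + H = -193/3 + 483 = 1256/3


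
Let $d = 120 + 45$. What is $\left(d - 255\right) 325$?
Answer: $-29250$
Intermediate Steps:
$d = 165$
$\left(d - 255\right) 325 = \left(165 - 255\right) 325 = \left(-90\right) 325 = -29250$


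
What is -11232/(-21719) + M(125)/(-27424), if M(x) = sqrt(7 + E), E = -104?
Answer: 11232/21719 - I*sqrt(97)/27424 ≈ 0.51715 - 0.00035913*I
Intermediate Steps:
M(x) = I*sqrt(97) (M(x) = sqrt(7 - 104) = sqrt(-97) = I*sqrt(97))
-11232/(-21719) + M(125)/(-27424) = -11232/(-21719) + (I*sqrt(97))/(-27424) = -11232*(-1/21719) + (I*sqrt(97))*(-1/27424) = 11232/21719 - I*sqrt(97)/27424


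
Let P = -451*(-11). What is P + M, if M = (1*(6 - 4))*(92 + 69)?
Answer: 5283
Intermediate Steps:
P = 4961
M = 322 (M = (1*2)*161 = 2*161 = 322)
P + M = 4961 + 322 = 5283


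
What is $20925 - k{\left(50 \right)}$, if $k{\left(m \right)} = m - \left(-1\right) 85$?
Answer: $20790$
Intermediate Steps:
$k{\left(m \right)} = 85 + m$ ($k{\left(m \right)} = m - -85 = m + 85 = 85 + m$)
$20925 - k{\left(50 \right)} = 20925 - \left(85 + 50\right) = 20925 - 135 = 20790$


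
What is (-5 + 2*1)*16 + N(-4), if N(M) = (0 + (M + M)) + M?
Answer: -60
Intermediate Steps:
N(M) = 3*M (N(M) = (0 + 2*M) + M = 2*M + M = 3*M)
(-5 + 2*1)*16 + N(-4) = (-5 + 2*1)*16 + 3*(-4) = (-5 + 2)*16 - 12 = -3*16 - 12 = -48 - 12 = -60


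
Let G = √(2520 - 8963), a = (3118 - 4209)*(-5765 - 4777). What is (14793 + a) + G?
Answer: 11516115 + I*√6443 ≈ 1.1516e+7 + 80.268*I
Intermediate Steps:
a = 11501322 (a = -1091*(-10542) = 11501322)
G = I*√6443 (G = √(-6443) = I*√6443 ≈ 80.268*I)
(14793 + a) + G = (14793 + 11501322) + I*√6443 = 11516115 + I*√6443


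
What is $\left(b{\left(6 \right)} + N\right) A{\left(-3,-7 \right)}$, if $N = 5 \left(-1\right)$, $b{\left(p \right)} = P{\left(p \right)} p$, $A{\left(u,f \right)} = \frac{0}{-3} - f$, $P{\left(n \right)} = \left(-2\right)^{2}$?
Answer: $133$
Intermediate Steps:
$P{\left(n \right)} = 4$
$A{\left(u,f \right)} = - f$ ($A{\left(u,f \right)} = 0 \left(- \frac{1}{3}\right) - f = 0 - f = - f$)
$b{\left(p \right)} = 4 p$
$N = -5$
$\left(b{\left(6 \right)} + N\right) A{\left(-3,-7 \right)} = \left(4 \cdot 6 - 5\right) \left(\left(-1\right) \left(-7\right)\right) = \left(24 - 5\right) 7 = 19 \cdot 7 = 133$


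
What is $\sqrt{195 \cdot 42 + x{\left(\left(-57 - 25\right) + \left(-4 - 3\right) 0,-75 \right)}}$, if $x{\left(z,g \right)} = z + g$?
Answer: $\sqrt{8033} \approx 89.627$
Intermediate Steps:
$x{\left(z,g \right)} = g + z$
$\sqrt{195 \cdot 42 + x{\left(\left(-57 - 25\right) + \left(-4 - 3\right) 0,-75 \right)}} = \sqrt{195 \cdot 42 + \left(-75 + \left(\left(-57 - 25\right) + \left(-4 - 3\right) 0\right)\right)} = \sqrt{8190 - 157} = \sqrt{8033}$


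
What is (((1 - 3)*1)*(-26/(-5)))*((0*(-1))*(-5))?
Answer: 0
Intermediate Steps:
(((1 - 3)*1)*(-26/(-5)))*((0*(-1))*(-5)) = ((-2*1)*(-26*(-⅕)))*(0*(-5)) = -2*26/5*0 = -52/5*0 = 0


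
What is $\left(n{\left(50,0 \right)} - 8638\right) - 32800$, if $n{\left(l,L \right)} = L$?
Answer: $-41438$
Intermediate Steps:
$\left(n{\left(50,0 \right)} - 8638\right) - 32800 = \left(0 - 8638\right) - 32800 = -8638 - 32800 = -41438$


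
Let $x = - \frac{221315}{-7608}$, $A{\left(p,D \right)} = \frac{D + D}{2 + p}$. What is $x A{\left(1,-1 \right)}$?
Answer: $- \frac{221315}{11412} \approx -19.393$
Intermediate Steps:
$A{\left(p,D \right)} = \frac{2 D}{2 + p}$
$x = \frac{221315}{7608}$ ($x = \left(-221315\right) \left(- \frac{1}{7608}\right) = \frac{221315}{7608} \approx 29.09$)
$x A{\left(1,-1 \right)} = \frac{221315 \cdot 2 \left(-1\right) \frac{1}{2 + 1}}{7608} = \frac{221315 \cdot 2 \left(-1\right) \frac{1}{3}}{7608} = \frac{221315}{7608} \left(- \frac{2}{3}\right) = - \frac{221315}{11412}$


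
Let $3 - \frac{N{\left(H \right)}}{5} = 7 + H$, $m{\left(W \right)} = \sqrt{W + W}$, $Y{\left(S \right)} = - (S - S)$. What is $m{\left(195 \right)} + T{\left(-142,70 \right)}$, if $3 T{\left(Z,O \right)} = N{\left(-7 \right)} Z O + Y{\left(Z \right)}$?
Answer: $-49700 + \sqrt{390} \approx -49680.0$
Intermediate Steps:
$Y{\left(S \right)} = 0$ ($Y{\left(S \right)} = \left(-1\right) 0 = 0$)
$m{\left(W \right)} = \sqrt{2} \sqrt{W}$ ($m{\left(W \right)} = \sqrt{2 W} = \sqrt{2} \sqrt{W}$)
$N{\left(H \right)} = -20 - 5 H$ ($N{\left(H \right)} = 15 - 5 \left(7 + H\right) = 15 - \left(35 + 5 H\right) = -20 - 5 H$)
$T{\left(Z,O \right)} = 5 O Z$ ($T{\left(Z,O \right)} = \frac{\left(-20 - -35\right) Z O + 0}{3} = \frac{\left(-20 + 35\right) Z O + 0}{3} = \frac{15 Z O + 0}{3} = \frac{15 O Z + 0}{3} = \frac{15 O Z}{3} = 5 O Z$)
$m{\left(195 \right)} + T{\left(-142,70 \right)} = \sqrt{2} \sqrt{195} + 5 \cdot 70 \left(-142\right) = \sqrt{390} - 49700 = -49700 + \sqrt{390}$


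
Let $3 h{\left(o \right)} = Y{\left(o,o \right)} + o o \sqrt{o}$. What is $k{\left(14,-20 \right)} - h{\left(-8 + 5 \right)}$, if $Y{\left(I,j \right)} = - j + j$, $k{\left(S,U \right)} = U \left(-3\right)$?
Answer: $60 - 3 i \sqrt{3} \approx 60.0 - 5.1962 i$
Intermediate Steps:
$k{\left(S,U \right)} = - 3 U$
$Y{\left(I,j \right)} = 0$
$h{\left(o \right)} = \frac{o^{\frac{5}{2}}}{3}$ ($h{\left(o \right)} = \frac{0 + o o \sqrt{o}}{3} = \frac{0 + o o^{\frac{3}{2}}}{3} = \frac{0 + o^{\frac{5}{2}}}{3} = \frac{o^{\frac{5}{2}}}{3}$)
$k{\left(14,-20 \right)} - h{\left(-8 + 5 \right)} = \left(-3\right) \left(-20\right) - \frac{\left(-8 + 5\right)^{\frac{5}{2}}}{3} = 60 - \frac{\left(-3\right)^{\frac{5}{2}}}{3} = 60 - \frac{9 i \sqrt{3}}{3} = 60 - 3 i \sqrt{3}$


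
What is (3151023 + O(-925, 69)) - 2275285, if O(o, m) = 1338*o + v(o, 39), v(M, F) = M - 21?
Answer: -362858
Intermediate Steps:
v(M, F) = -21 + M
O(o, m) = -21 + 1339*o (O(o, m) = 1338*o + (-21 + o) = -21 + 1339*o)
(3151023 + O(-925, 69)) - 2275285 = (3151023 + (-21 + 1339*(-925))) - 2275285 = (3151023 + (-21 - 1238575)) - 2275285 = (3151023 - 1238596) - 2275285 = 1912427 - 2275285 = -362858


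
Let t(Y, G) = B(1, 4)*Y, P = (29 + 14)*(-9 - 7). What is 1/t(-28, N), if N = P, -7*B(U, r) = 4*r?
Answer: 1/64 ≈ 0.015625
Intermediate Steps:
B(U, r) = -4*r/7
P = -688 (P = 43*(-16) = -688)
N = -688
t(Y, G) = -16*Y/7 (t(Y, G) = (-4/7*4)*Y = -16*Y/7)
1/t(-28, N) = 1/(-16/7*(-28)) = 1/64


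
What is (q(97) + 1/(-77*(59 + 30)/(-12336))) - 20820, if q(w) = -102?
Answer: -143366130/6853 ≈ -20920.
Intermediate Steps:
(q(97) + 1/(-77*(59 + 30)/(-12336))) - 20820 = (-102 + 1/(-77*(59 + 30)/(-12336))) - 20820 = (-102 + 1/(-77*89*(-1/12336))) - 20820 = (-102 + 1/(-6853*(-1/12336))) - 20820 = (-102 + 1/(6853/12336)) - 20820 = (-102 + 12336/6853) - 20820 = -686670/6853 - 20820 = -143366130/6853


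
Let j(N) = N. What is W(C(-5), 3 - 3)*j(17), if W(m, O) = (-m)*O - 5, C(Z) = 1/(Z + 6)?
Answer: -85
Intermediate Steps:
C(Z) = 1/(6 + Z)
W(m, O) = -5 - O*m (W(m, O) = -O*m - 5 = -5 - O*m)
W(C(-5), 3 - 3)*j(17) = (-5 - (3 - 3)/(6 - 5))*17 = (-5 - 1*0/1)*17 = (-5 - 1*0*1)*17 = (-5 + 0)*17 = -5*17 = -85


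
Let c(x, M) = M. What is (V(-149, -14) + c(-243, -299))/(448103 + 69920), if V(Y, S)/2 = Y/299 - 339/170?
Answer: -7725776/13165554545 ≈ -0.00058682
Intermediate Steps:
V(Y, S) = -339/85 + 2*Y/299 (V(Y, S) = 2*(Y/299 - 339/170) = 2*(-339/170 + Y/299) = -339/85 + 2*Y/299)
(V(-149, -14) + c(-243, -299))/(448103 + 69920) = ((-339/85 + (2/299)*(-149)) - 299)/(448103 + 69920) = ((-339/85 - 298/299) - 299)/518023 = (-126691/25415 - 299)*(1/518023) = -7725776/25415*1/518023 = -7725776/13165554545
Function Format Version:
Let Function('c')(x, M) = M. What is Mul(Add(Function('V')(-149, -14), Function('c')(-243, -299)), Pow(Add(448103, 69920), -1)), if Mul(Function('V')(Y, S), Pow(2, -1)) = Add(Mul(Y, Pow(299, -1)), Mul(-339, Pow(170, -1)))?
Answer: Rational(-7725776, 13165554545) ≈ -0.00058682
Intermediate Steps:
Function('V')(Y, S) = Add(Rational(-339, 85), Mul(Rational(2, 299), Y)) (Function('V')(Y, S) = Mul(2, Add(Mul(Y, Pow(299, -1)), Mul(-339, Pow(170, -1)))) = Mul(2, Add(Mul(Y, Rational(1, 299)), Mul(-339, Rational(1, 170)))) = Mul(2, Add(Mul(Rational(1, 299), Y), Rational(-339, 170))) = Mul(2, Add(Rational(-339, 170), Mul(Rational(1, 299), Y))) = Add(Rational(-339, 85), Mul(Rational(2, 299), Y)))
Mul(Add(Function('V')(-149, -14), Function('c')(-243, -299)), Pow(Add(448103, 69920), -1)) = Mul(Add(Add(Rational(-339, 85), Mul(Rational(2, 299), -149)), -299), Pow(Add(448103, 69920), -1)) = Mul(Add(Add(Rational(-339, 85), Rational(-298, 299)), -299), Pow(518023, -1)) = Mul(Add(Rational(-126691, 25415), -299), Rational(1, 518023)) = Mul(Rational(-7725776, 25415), Rational(1, 518023)) = Rational(-7725776, 13165554545)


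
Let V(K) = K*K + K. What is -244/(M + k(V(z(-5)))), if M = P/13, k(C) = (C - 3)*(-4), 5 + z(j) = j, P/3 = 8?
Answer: 793/1125 ≈ 0.70489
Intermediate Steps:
P = 24 (P = 3*8 = 24)
z(j) = -5 + j
V(K) = K + K² (V(K) = K² + K = K + K²)
k(C) = 12 - 4*C (k(C) = (-3 + C)*(-4) = 12 - 4*C)
M = 24/13 ≈ 1.8462
-244/(M + k(V(z(-5)))) = -244/(24/13 + (12 - 4*(-5 - 5)*(1 + (-5 - 5)))) = -244/(24/13 + (12 - (-40)*(1 - 10))) = -244/(24/13 + (12 - (-40)*(-9))) = -244/(24/13 + (12 - 4*90)) = -244/(24/13 + (12 - 360)) = -244/(24/13 - 348) = -244/(-4500/13) = -244*(-13/4500) = 793/1125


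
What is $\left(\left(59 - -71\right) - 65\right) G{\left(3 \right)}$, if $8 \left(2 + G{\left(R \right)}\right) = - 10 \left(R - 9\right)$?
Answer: $\frac{715}{2} \approx 357.5$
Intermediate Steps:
$G{\left(R \right)} = \frac{37}{4} - \frac{5 R}{4}$ ($G{\left(R \right)} = -2 + \frac{\left(-10\right) \left(R - 9\right)}{8} = -2 + \frac{\left(-10\right) \left(-9 + R\right)}{8} = -2 + \frac{90 - 10 R}{8} = -2 - \left(- \frac{45}{4} + \frac{5 R}{4}\right) = \frac{37}{4} - \frac{5 R}{4}$)
$\left(\left(59 - -71\right) - 65\right) G{\left(3 \right)} = \left(\left(59 - -71\right) - 65\right) \left(\frac{37}{4} - \frac{15}{4}\right) = \left(\left(59 + 71\right) - 65\right) \left(\frac{37}{4} - \frac{15}{4}\right) = \left(130 - 65\right) \frac{11}{2} = 65 \cdot \frac{11}{2} = \frac{715}{2}$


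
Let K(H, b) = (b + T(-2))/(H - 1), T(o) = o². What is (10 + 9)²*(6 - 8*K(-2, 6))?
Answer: 35378/3 ≈ 11793.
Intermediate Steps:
K(H, b) = (4 + b)/(-1 + H) (K(H, b) = (b + (-2)²)/(H - 1) = (b + 4)/(-1 + H) = (4 + b)/(-1 + H))
(10 + 9)²*(6 - 8*K(-2, 6)) = (10 + 9)²*(6 - 8*(4 + 6)/(-1 - 2)) = 19²*(6 - 8*10/(-3)) = 361*(6 - (-8)*10/3) = 361*(6 - 8*(-10/3)) = 361*(6 + 80/3) = 361*(98/3) = 35378/3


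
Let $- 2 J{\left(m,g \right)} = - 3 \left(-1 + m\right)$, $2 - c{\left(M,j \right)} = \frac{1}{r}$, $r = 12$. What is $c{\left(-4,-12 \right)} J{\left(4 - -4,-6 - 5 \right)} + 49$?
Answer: $\frac{553}{8} \approx 69.125$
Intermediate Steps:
$c{\left(M,j \right)} = \frac{23}{12}$ ($c{\left(M,j \right)} = 2 - \frac{1}{12} = \frac{23}{12}$)
$J{\left(m,g \right)} = - \frac{3}{2} + \frac{3 m}{2}$ ($J{\left(m,g \right)} = - \frac{\left(-3\right) \left(-1 + m\right)}{2} = - \frac{3 - 3 m}{2} = - \frac{3}{2} + \frac{3 m}{2}$)
$c{\left(-4,-12 \right)} J{\left(4 - -4,-6 - 5 \right)} + 49 = \frac{23 \left(- \frac{3}{2} + \frac{3 \left(4 - -4\right)}{2}\right)}{12} + 49 = \frac{23 \left(- \frac{3}{2} + \frac{3 \left(4 + 4\right)}{2}\right)}{12} + 49 = \frac{23 \left(- \frac{3}{2} + \frac{3}{2} \cdot 8\right)}{12} + 49 = \frac{23 \left(- \frac{3}{2} + 12\right)}{12} + 49 = \frac{23}{12} \cdot \frac{21}{2} + 49 = \frac{161}{8} + 49 = \frac{553}{8}$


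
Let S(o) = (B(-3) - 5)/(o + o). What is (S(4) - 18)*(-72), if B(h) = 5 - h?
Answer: 1269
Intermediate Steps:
S(o) = 3/(2*o) (S(o) = ((5 - 1*(-3)) - 5)/(o + o) = ((5 + 3) - 5)/((2*o)) = (8 - 5)*(1/(2*o)) = 3*(1/(2*o)) = 3/(2*o))
(S(4) - 18)*(-72) = ((3/2)/4 - 18)*(-72) = ((3/2)*(¼) - 18)*(-72) = (3/8 - 18)*(-72) = -141/8*(-72) = 1269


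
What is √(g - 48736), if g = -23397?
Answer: I*√72133 ≈ 268.58*I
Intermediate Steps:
√(g - 48736) = √(-23397 - 48736) = √(-72133) = I*√72133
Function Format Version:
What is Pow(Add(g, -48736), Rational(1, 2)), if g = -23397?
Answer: Mul(I, Pow(72133, Rational(1, 2))) ≈ Mul(268.58, I)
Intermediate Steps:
Pow(Add(g, -48736), Rational(1, 2)) = Pow(Add(-23397, -48736), Rational(1, 2)) = Pow(-72133, Rational(1, 2)) = Mul(I, Pow(72133, Rational(1, 2)))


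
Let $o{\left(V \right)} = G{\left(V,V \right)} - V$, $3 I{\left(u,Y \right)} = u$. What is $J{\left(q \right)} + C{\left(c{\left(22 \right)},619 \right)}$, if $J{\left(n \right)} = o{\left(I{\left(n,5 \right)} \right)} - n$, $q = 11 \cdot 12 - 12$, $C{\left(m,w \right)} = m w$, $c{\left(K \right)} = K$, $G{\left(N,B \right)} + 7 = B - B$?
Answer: $13451$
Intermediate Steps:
$I{\left(u,Y \right)} = \frac{u}{3}$
$G{\left(N,B \right)} = -7$ ($G{\left(N,B \right)} = -7 + \left(B - B\right) = -7 + 0 = -7$)
$o{\left(V \right)} = -7 - V$
$q = 120$ ($q = 132 - 12 = 120$)
$J{\left(n \right)} = -7 - \frac{4 n}{3}$ ($J{\left(n \right)} = \left(-7 - \frac{n}{3}\right) - n = -7 - \frac{4 n}{3}$)
$J{\left(q \right)} + C{\left(c{\left(22 \right)},619 \right)} = \left(-7 - 160\right) + 22 \cdot 619 = \left(-7 - 160\right) + 13618 = -167 + 13618 = 13451$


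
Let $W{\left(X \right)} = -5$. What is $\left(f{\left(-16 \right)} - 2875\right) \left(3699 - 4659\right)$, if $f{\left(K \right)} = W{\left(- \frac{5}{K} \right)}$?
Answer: $2764800$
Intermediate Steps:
$f{\left(K \right)} = -5$
$\left(f{\left(-16 \right)} - 2875\right) \left(3699 - 4659\right) = \left(-5 - 2875\right) \left(3699 - 4659\right) = \left(-2880\right) \left(-960\right) = 2764800$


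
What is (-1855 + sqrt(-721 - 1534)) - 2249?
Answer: -4104 + I*sqrt(2255) ≈ -4104.0 + 47.487*I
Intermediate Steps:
(-1855 + sqrt(-721 - 1534)) - 2249 = (-1855 + sqrt(-2255)) - 2249 = (-1855 + I*sqrt(2255)) - 2249 = -4104 + I*sqrt(2255)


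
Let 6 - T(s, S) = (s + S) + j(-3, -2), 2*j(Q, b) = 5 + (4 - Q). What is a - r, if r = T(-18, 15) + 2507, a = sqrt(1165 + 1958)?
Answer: -2510 + 3*sqrt(347) ≈ -2454.1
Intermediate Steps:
j(Q, b) = 9/2 - Q/2 (j(Q, b) = (5 + (4 - Q))/2 = (9 - Q)/2 = 9/2 - Q/2)
a = 3*sqrt(347) (a = sqrt(3123) = 3*sqrt(347) ≈ 55.884)
T(s, S) = -S - s (T(s, S) = 6 - ((s + S) + (9/2 - 1/2*(-3))) = 6 - ((S + s) + (9/2 + 3/2)) = 6 - ((S + s) + 6) = 6 - (6 + S + s) = 6 + (-6 - S - s) = -S - s)
r = 2510 (r = (-1*15 - 1*(-18)) + 2507 = (-15 + 18) + 2507 = 3 + 2507 = 2510)
a - r = 3*sqrt(347) - 1*2510 = 3*sqrt(347) - 2510 = -2510 + 3*sqrt(347)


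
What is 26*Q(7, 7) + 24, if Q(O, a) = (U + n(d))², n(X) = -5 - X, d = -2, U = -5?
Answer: 1688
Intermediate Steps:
Q(O, a) = 64 (Q(O, a) = (-5 + (-5 - 1*(-2)))² = (-5 + (-5 + 2))² = (-5 - 3)² = (-8)² = 64)
26*Q(7, 7) + 24 = 26*64 + 24 = 1664 + 24 = 1688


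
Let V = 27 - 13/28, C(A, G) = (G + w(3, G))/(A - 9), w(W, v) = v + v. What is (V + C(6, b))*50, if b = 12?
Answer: 10175/14 ≈ 726.79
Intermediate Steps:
w(W, v) = 2*v
C(A, G) = 3*G/(-9 + A) (C(A, G) = (G + 2*G)/(A - 9) = (3*G)/(-9 + A) = 3*G/(-9 + A))
V = 743/28 (V = 27 - 13/28 = 743/28 ≈ 26.536)
(V + C(6, b))*50 = (743/28 + 3*12/(-9 + 6))*50 = (743/28 + 3*12/(-3))*50 = (743/28 + 3*12*(-⅓))*50 = (743/28 - 12)*50 = (407/28)*50 = 10175/14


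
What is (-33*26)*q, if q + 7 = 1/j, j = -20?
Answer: 60489/10 ≈ 6048.9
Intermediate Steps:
q = -141/20 (q = -7 + 1/(-20) = -7 - 1/20 = -141/20 ≈ -7.0500)
(-33*26)*q = -33*26*(-141/20) = -858*(-141/20) = 60489/10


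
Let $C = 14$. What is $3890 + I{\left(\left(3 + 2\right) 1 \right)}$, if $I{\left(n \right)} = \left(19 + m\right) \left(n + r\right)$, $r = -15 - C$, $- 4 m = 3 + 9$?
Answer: $3506$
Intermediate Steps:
$m = -3$ ($m = - \frac{3 + 9}{4} = \left(- \frac{1}{4}\right) 12 = -3$)
$r = -29$ ($r = -15 - 14 = -29$)
$I{\left(n \right)} = -464 + 16 n$ ($I{\left(n \right)} = \left(19 - 3\right) \left(n - 29\right) = 16 \left(-29 + n\right) = -464 + 16 n$)
$3890 + I{\left(\left(3 + 2\right) 1 \right)} = 3890 - \left(464 - 16 \left(3 + 2\right) 1\right) = 3890 - \left(464 - 16 \cdot 5 \cdot 1\right) = 3890 + \left(-464 + 16 \cdot 5\right) = 3890 + \left(-464 + 80\right) = 3890 - 384 = 3506$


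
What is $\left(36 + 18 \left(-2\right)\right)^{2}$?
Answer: $0$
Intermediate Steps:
$\left(36 + 18 \left(-2\right)\right)^{2} = \left(36 - 36\right)^{2} = 0^{2} = 0$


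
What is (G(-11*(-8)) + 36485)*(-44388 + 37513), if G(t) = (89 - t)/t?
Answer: -2006675625/8 ≈ -2.5083e+8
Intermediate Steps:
G(t) = (89 - t)/t
(G(-11*(-8)) + 36485)*(-44388 + 37513) = ((89 - (-11)*(-8))/((-11*(-8))) + 36485)*(-44388 + 37513) = ((89 - 1*88)/88 + 36485)*(-6875) = ((89 - 88)/88 + 36485)*(-6875) = ((1/88)*1 + 36485)*(-6875) = (1/88 + 36485)*(-6875) = (3210681/88)*(-6875) = -2006675625/8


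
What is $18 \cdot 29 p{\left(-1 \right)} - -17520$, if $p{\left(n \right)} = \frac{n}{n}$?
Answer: $18042$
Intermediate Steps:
$p{\left(n \right)} = 1$
$18 \cdot 29 p{\left(-1 \right)} - -17520 = 18 \cdot 29 \cdot 1 - -17520 = 522 \cdot 1 + 17520 = 522 + 17520 = 18042$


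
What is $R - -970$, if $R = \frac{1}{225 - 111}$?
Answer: $\frac{110581}{114} \approx 970.01$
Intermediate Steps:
$R = \frac{1}{114} \approx 0.0087719$
$R - -970 = \frac{1}{114} - -970 = \frac{1}{114} + 970 = \frac{110581}{114}$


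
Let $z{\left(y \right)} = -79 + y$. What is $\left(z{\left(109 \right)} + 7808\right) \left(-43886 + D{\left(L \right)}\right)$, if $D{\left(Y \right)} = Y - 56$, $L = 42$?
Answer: $-344088200$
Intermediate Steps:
$D{\left(Y \right)} = -56 + Y$ ($D{\left(Y \right)} = Y - 56 = -56 + Y$)
$\left(z{\left(109 \right)} + 7808\right) \left(-43886 + D{\left(L \right)}\right) = \left(\left(-79 + 109\right) + 7808\right) \left(-43886 + \left(-56 + 42\right)\right) = \left(30 + 7808\right) \left(-43886 - 14\right) = 7838 \left(-43900\right) = -344088200$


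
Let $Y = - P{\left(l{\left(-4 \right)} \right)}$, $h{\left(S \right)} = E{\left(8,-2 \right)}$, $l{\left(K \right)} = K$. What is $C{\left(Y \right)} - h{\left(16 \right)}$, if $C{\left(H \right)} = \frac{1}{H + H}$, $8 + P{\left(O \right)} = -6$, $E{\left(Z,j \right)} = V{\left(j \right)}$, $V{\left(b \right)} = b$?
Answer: $\frac{57}{28} \approx 2.0357$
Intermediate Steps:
$E{\left(Z,j \right)} = j$
$P{\left(O \right)} = -14$ ($P{\left(O \right)} = -8 - 6 = -14$)
$h{\left(S \right)} = -2$
$Y = 14$ ($Y = \left(-1\right) \left(-14\right) = 14$)
$C{\left(H \right)} = \frac{1}{2 H}$
$C{\left(Y \right)} - h{\left(16 \right)} = \frac{1}{2 \cdot 14} - -2 = \frac{1}{2} \cdot \frac{1}{14} + 2 = \frac{1}{28} + 2 = \frac{57}{28}$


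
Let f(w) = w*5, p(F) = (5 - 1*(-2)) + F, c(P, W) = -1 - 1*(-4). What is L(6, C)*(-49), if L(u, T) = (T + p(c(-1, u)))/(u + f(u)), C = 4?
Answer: -343/18 ≈ -19.056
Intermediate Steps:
c(P, W) = 3 (c(P, W) = -1 + 4 = 3)
p(F) = 7 + F (p(F) = (5 + 2) + F = 7 + F)
f(w) = 5*w
L(u, T) = (10 + T)/(6*u) (L(u, T) = (T + (7 + 3))/(u + 5*u) = (T + 10)/((6*u)) = (10 + T)*(1/(6*u)) = (10 + T)/(6*u))
L(6, C)*(-49) = ((⅙)*(10 + 4)/6)*(-49) = ((⅙)*(⅙)*14)*(-49) = (7/18)*(-49) = -343/18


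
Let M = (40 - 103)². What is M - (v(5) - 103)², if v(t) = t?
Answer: -5635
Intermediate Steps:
M = 3969 (M = (-63)² = 3969)
M - (v(5) - 103)² = 3969 - (5 - 103)² = 3969 - 1*(-98)² = 3969 - 1*9604 = 3969 - 9604 = -5635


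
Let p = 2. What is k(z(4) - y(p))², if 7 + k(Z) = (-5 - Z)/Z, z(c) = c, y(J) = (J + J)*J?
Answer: 729/16 ≈ 45.563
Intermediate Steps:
y(J) = 2*J² (y(J) = (2*J)*J = 2*J²)
k(Z) = -7 + (-5 - Z)/Z
k(z(4) - y(p))² = (-8 - 5/(4 - 2*2²))² = (-8 - 5/(4 - 2*4))² = (-8 - 5/(4 - 1*8))² = (-8 - 5/(4 - 8))² = (-8 - 5/(-4))² = (-8 - 5*(-¼))² = (-8 + 5/4)² = (-27/4)² = 729/16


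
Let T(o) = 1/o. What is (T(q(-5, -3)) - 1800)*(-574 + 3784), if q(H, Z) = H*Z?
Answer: -5777786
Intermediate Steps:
(T(q(-5, -3)) - 1800)*(-574 + 3784) = (1/(-5*(-3)) - 1800)*(-574 + 3784) = (1/15 - 1800)*3210 = -26999/15*3210 = -5777786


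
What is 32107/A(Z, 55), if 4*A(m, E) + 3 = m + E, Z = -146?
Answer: -64214/47 ≈ -1366.3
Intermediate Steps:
A(m, E) = -3/4 + E/4 + m/4 (A(m, E) = -3/4 + (m + E)/4 = -3/4 + (E + m)/4 = -3/4 + (E/4 + m/4) = -3/4 + E/4 + m/4)
32107/A(Z, 55) = 32107/(-3/4 + (1/4)*55 + (1/4)*(-146)) = 32107/(-3/4 + 55/4 - 73/2) = 32107/(-47/2) = 32107*(-2/47) = -64214/47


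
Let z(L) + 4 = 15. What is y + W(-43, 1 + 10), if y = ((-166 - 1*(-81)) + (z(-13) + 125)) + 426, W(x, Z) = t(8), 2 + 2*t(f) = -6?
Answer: 473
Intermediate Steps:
t(f) = -4 (t(f) = -1 + (1/2)*(-6) = -1 - 3 = -4)
z(L) = 11 (z(L) = -4 + 15 = 11)
W(x, Z) = -4
y = 477 (y = ((-166 - 1*(-81)) + (11 + 125)) + 426 = ((-166 + 81) + 136) + 426 = (-85 + 136) + 426 = 51 + 426 = 477)
y + W(-43, 1 + 10) = 477 - 4 = 473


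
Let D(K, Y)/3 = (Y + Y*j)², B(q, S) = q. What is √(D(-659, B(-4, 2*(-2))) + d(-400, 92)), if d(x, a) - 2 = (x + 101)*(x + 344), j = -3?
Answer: 3*√1882 ≈ 130.15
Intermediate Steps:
d(x, a) = 2 + (101 + x)*(344 + x) (d(x, a) = 2 + (x + 101)*(x + 344) = 2 + (101 + x)*(344 + x))
D(K, Y) = 12*Y² (D(K, Y) = 3*(Y + Y*(-3))² = 3*(Y - 3*Y)² = 3*(-2*Y)² = 3*(4*Y²) = 12*Y²)
√(D(-659, B(-4, 2*(-2))) + d(-400, 92)) = √(12*(-4)² + (34746 + (-400)² + 445*(-400))) = √(12*16 + (34746 + 160000 - 178000)) = √(192 + 16746) = √16938 = 3*√1882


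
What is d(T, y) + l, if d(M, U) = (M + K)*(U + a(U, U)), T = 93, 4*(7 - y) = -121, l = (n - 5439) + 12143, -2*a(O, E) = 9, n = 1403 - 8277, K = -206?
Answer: -15483/4 ≈ -3870.8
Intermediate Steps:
n = -6874
a(O, E) = -9/2 (a(O, E) = -1/2*9 = -9/2)
l = -170 (l = (-6874 - 5439) + 12143 = -12313 + 12143 = -170)
y = 149/4 (y = 7 - 1/4*(-121) = 7 + 121/4 = 149/4 ≈ 37.250)
d(M, U) = (-206 + M)*(-9/2 + U) (d(M, U) = (M - 206)*(U - 9/2) = (-206 + M)*(-9/2 + U))
d(T, y) + l = (927 - 206*149/4 - 9/2*93 + 93*(149/4)) - 170 = (927 - 15347/2 - 837/2 + 13857/4) - 170 = -14803/4 - 170 = -15483/4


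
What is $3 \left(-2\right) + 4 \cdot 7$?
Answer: $22$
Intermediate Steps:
$3 \left(-2\right) + 4 \cdot 7 = -6 + 28 = 22$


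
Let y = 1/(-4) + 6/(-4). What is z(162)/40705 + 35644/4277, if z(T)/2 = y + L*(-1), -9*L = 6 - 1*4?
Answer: 746164775/89534718 ≈ 8.3338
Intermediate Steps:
y = -7/4 (y = 1*(-¼) + 6*(-¼) = -¼ - 3/2 = -7/4 ≈ -1.7500)
L = -2/9 (L = -(6 - 1*4)/9 = -(6 - 4)/9 = -⅑*2 = -2/9 ≈ -0.22222)
z(T) = -55/18 (z(T) = 2*(-7/4 - 2/9*(-1)) = 2*(-7/4 + 2/9) = 2*(-55/36) = -55/18)
z(162)/40705 + 35644/4277 = -55/18/40705 + 35644/4277 = -55/18*1/40705 + 35644*(1/4277) = -11/146538 + 5092/611 = 746164775/89534718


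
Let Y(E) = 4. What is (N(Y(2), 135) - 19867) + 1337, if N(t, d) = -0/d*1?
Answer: -18530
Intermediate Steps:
N(t, d) = 0 (N(t, d) = -3*0*1 = 0*1 = 0)
(N(Y(2), 135) - 19867) + 1337 = (0 - 19867) + 1337 = -19867 + 1337 = -18530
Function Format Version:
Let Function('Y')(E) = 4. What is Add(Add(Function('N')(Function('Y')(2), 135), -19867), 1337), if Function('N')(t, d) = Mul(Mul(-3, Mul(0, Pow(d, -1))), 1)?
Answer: -18530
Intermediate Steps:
Function('N')(t, d) = 0 (Function('N')(t, d) = Mul(Mul(-3, 0), 1) = Mul(0, 1) = 0)
Add(Add(Function('N')(Function('Y')(2), 135), -19867), 1337) = Add(Add(0, -19867), 1337) = Add(-19867, 1337) = -18530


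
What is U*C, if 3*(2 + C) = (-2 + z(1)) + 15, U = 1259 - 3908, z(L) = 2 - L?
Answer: -7064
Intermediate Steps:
U = -2649
C = 8/3 (C = -2 + ((-2 + (2 - 1*1)) + 15)/3 = -2 + ((-2 + (2 - 1)) + 15)/3 = -2 + ((-2 + 1) + 15)/3 = -2 + (-1 + 15)/3 = -2 + (⅓)*14 = -2 + 14/3 = 8/3 ≈ 2.6667)
U*C = -2649*8/3 = -7064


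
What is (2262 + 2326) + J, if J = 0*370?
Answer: 4588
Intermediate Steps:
J = 0
(2262 + 2326) + J = (2262 + 2326) + 0 = 4588 + 0 = 4588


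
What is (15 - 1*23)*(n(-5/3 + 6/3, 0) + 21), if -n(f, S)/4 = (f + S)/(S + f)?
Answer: -136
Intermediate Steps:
n(f, S) = -4 (n(f, S) = -4*(f + S)/(S + f) = -4*(S + f)/(S + f) = -4*1 = -4)
(15 - 1*23)*(n(-5/3 + 6/3, 0) + 21) = (15 - 1*23)*(-4 + 21) = (15 - 23)*17 = -8*17 = -136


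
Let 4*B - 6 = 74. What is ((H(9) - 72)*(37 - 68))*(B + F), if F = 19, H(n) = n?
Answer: 76167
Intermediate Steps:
B = 20 (B = 3/2 + (¼)*74 = 3/2 + 37/2 = 20)
((H(9) - 72)*(37 - 68))*(B + F) = ((9 - 72)*(37 - 68))*(20 + 19) = -63*(-31)*39 = 1953*39 = 76167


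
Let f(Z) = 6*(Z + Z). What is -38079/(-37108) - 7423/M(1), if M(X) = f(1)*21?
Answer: -33232097/1168902 ≈ -28.430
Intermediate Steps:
f(Z) = 12*Z (f(Z) = 6*(2*Z) = 12*Z)
M(X) = 252 (M(X) = (12*1)*21 = 12*21 = 252)
-38079/(-37108) - 7423/M(1) = -38079/(-37108) - 7423/252 = -38079*(-1/37108) - 7423*1/252 = 38079/37108 - 7423/252 = -33232097/1168902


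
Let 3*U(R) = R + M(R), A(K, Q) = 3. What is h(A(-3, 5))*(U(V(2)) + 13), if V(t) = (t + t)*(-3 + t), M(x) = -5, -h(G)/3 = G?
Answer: -90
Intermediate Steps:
h(G) = -3*G
V(t) = 2*t*(-3 + t) (V(t) = (2*t)*(-3 + t) = 2*t*(-3 + t))
U(R) = -5/3 + R/3 (U(R) = (R - 5)/3 = (-5 + R)/3 = -5/3 + R/3)
h(A(-3, 5))*(U(V(2)) + 13) = (-3*3)*((-5/3 + (2*2*(-3 + 2))/3) + 13) = -9*((-5/3 + (2*2*(-1))/3) + 13) = -9*((-5/3 + (1/3)*(-4)) + 13) = -9*((-5/3 - 4/3) + 13) = -9*(-3 + 13) = -9*10 = -90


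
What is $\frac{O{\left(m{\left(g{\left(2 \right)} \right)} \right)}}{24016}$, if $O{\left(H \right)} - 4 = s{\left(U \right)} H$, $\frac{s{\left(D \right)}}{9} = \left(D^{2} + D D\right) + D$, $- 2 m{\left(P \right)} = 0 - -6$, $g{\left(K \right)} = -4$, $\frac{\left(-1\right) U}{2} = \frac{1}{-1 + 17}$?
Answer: $\frac{11}{40448} \approx 0.00027195$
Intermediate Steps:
$U = - \frac{1}{8}$ ($U = - \frac{2}{-1 + 17} = - \frac{2}{16} = \left(-2\right) \frac{1}{16} = - \frac{1}{8} \approx -0.125$)
$m{\left(P \right)} = -3$ ($m{\left(P \right)} = - \frac{0 - -6}{2} = - \frac{0 + 6}{2} = \left(- \frac{1}{2}\right) 6 = -3$)
$s{\left(D \right)} = 9 D + 18 D^{2}$ ($s{\left(D \right)} = 9 \left(\left(D^{2} + D D\right) + D\right) = 9 \left(\left(D^{2} + D^{2}\right) + D\right) = 9 \left(2 D^{2} + D\right) = 9 \left(D + 2 D^{2}\right) = 9 D + 18 D^{2}$)
$O{\left(H \right)} = 4 - \frac{27 H}{32}$ ($O{\left(H \right)} = 4 + 9 \left(- \frac{1}{8}\right) \left(1 + 2 \left(- \frac{1}{8}\right)\right) H = 4 + 9 \left(- \frac{1}{8}\right) \left(1 - \frac{1}{4}\right) H = 4 + 9 \left(- \frac{1}{8}\right) \frac{3}{4} H = 4 - \frac{27 H}{32}$)
$\frac{O{\left(m{\left(g{\left(2 \right)} \right)} \right)}}{24016} = \frac{4 - - \frac{81}{32}}{24016} = \left(4 + \frac{81}{32}\right) \frac{1}{24016} = \frac{209}{32} \cdot \frac{1}{24016} = \frac{11}{40448}$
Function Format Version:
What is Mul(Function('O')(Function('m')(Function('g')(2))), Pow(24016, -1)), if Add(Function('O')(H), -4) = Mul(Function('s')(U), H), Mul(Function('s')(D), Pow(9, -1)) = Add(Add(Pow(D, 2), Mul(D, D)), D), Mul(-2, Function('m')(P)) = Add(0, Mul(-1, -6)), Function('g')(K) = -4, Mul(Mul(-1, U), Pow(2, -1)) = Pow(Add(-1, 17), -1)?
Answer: Rational(11, 40448) ≈ 0.00027195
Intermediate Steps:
U = Rational(-1, 8) (U = Mul(-2, Pow(Add(-1, 17), -1)) = Mul(-2, Pow(16, -1)) = Mul(-2, Rational(1, 16)) = Rational(-1, 8) ≈ -0.12500)
Function('m')(P) = -3 (Function('m')(P) = Mul(Rational(-1, 2), Add(0, Mul(-1, -6))) = Mul(Rational(-1, 2), Add(0, 6)) = Mul(Rational(-1, 2), 6) = -3)
Function('s')(D) = Add(Mul(9, D), Mul(18, Pow(D, 2))) (Function('s')(D) = Mul(9, Add(Add(Pow(D, 2), Mul(D, D)), D)) = Mul(9, Add(Add(Pow(D, 2), Pow(D, 2)), D)) = Mul(9, Add(Mul(2, Pow(D, 2)), D)) = Mul(9, Add(D, Mul(2, Pow(D, 2)))) = Add(Mul(9, D), Mul(18, Pow(D, 2))))
Function('O')(H) = Add(4, Mul(Rational(-27, 32), H)) (Function('O')(H) = Add(4, Mul(Mul(9, Rational(-1, 8), Add(1, Mul(2, Rational(-1, 8)))), H)) = Add(4, Mul(Mul(9, Rational(-1, 8), Add(1, Rational(-1, 4))), H)) = Add(4, Mul(Mul(9, Rational(-1, 8), Rational(3, 4)), H)) = Add(4, Mul(Rational(-27, 32), H)))
Mul(Function('O')(Function('m')(Function('g')(2))), Pow(24016, -1)) = Mul(Add(4, Mul(Rational(-27, 32), -3)), Pow(24016, -1)) = Mul(Add(4, Rational(81, 32)), Rational(1, 24016)) = Mul(Rational(209, 32), Rational(1, 24016)) = Rational(11, 40448)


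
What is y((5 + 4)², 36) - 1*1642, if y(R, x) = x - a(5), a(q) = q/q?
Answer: -1607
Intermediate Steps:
a(q) = 1
y(R, x) = -1 + x (y(R, x) = x - 1*1 = x - 1 = -1 + x)
y((5 + 4)², 36) - 1*1642 = (-1 + 36) - 1*1642 = 35 - 1642 = -1607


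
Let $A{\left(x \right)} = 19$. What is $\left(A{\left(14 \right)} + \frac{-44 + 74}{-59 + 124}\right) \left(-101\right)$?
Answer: $- \frac{25553}{13} \approx -1965.6$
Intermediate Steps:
$\left(A{\left(14 \right)} + \frac{-44 + 74}{-59 + 124}\right) \left(-101\right) = \left(19 + \frac{-44 + 74}{-59 + 124}\right) \left(-101\right) = \left(19 + \frac{30}{65}\right) \left(-101\right) = \left(19 + 30 \cdot \frac{1}{65}\right) \left(-101\right) = \left(19 + \frac{6}{13}\right) \left(-101\right) = \frac{253}{13} \left(-101\right) = - \frac{25553}{13}$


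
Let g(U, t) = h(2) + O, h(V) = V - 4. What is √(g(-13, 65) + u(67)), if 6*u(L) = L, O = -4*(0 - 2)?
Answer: √618/6 ≈ 4.1433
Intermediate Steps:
h(V) = -4 + V
O = 8 (O = -4*(-2) = 8)
u(L) = L/6
g(U, t) = 6 (g(U, t) = (-4 + 2) + 8 = -2 + 8 = 6)
√(g(-13, 65) + u(67)) = √(6 + (⅙)*67) = √(6 + 67/6) = √(103/6) = √618/6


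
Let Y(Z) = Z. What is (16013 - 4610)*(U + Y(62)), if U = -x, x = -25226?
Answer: 288359064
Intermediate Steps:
U = 25226 (U = -1*(-25226) = 25226)
(16013 - 4610)*(U + Y(62)) = (16013 - 4610)*(25226 + 62) = 11403*25288 = 288359064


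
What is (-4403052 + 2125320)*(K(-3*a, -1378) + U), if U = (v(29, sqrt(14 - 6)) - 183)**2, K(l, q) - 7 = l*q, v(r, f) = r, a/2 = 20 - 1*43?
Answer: 379107991812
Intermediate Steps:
a = -46 (a = 2*(20 - 1*43) = 2*(20 - 43) = 2*(-23) = -46)
K(l, q) = 7 + l*q
U = 23716 (U = (29 - 183)**2 = (-154)**2 = 23716)
(-4403052 + 2125320)*(K(-3*a, -1378) + U) = (-4403052 + 2125320)*((7 - 3*(-46)*(-1378)) + 23716) = -2277732*((7 + 138*(-1378)) + 23716) = -2277732*((7 - 190164) + 23716) = -2277732*(-190157 + 23716) = -2277732*(-166441) = 379107991812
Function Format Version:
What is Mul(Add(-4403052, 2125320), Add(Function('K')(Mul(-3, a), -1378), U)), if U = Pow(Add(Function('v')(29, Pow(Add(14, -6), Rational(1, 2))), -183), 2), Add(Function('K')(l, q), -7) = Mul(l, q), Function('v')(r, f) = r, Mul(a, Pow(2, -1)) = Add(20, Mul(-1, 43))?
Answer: 379107991812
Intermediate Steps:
a = -46 (a = Mul(2, Add(20, Mul(-1, 43))) = Mul(2, Add(20, -43)) = Mul(2, -23) = -46)
Function('K')(l, q) = Add(7, Mul(l, q))
U = 23716 (U = Pow(Add(29, -183), 2) = Pow(-154, 2) = 23716)
Mul(Add(-4403052, 2125320), Add(Function('K')(Mul(-3, a), -1378), U)) = Mul(Add(-4403052, 2125320), Add(Add(7, Mul(Mul(-3, -46), -1378)), 23716)) = Mul(-2277732, Add(Add(7, Mul(138, -1378)), 23716)) = Mul(-2277732, Add(Add(7, -190164), 23716)) = Mul(-2277732, Add(-190157, 23716)) = Mul(-2277732, -166441) = 379107991812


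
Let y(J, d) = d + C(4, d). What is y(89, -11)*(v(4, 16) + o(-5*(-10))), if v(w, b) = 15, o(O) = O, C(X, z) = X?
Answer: -455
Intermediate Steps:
y(J, d) = 4 + d (y(J, d) = d + 4 = 4 + d)
y(89, -11)*(v(4, 16) + o(-5*(-10))) = (4 - 11)*(15 - 5*(-10)) = -7*(15 + 50) = -7*65 = -455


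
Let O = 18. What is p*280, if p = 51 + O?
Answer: 19320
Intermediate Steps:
p = 69 (p = 51 + 18 = 69)
p*280 = 69*280 = 19320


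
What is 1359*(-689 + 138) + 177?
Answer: -748632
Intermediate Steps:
1359*(-689 + 138) + 177 = 1359*(-551) + 177 = -748809 + 177 = -748632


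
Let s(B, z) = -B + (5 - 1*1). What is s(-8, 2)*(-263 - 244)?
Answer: -6084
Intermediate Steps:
s(B, z) = 4 - B (s(B, z) = -B + (5 - 1) = -B + 4 = 4 - B)
s(-8, 2)*(-263 - 244) = (4 - 1*(-8))*(-263 - 244) = (4 + 8)*(-507) = 12*(-507) = -6084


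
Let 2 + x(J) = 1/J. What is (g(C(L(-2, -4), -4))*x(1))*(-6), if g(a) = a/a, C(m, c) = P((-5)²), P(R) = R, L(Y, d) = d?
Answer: 6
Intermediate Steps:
C(m, c) = 25 (C(m, c) = (-5)² = 25)
g(a) = 1
x(J) = -2 + 1/J
(g(C(L(-2, -4), -4))*x(1))*(-6) = (1*(-2 + 1/1))*(-6) = (1*(-2 + 1))*(-6) = (1*(-1))*(-6) = -1*(-6) = 6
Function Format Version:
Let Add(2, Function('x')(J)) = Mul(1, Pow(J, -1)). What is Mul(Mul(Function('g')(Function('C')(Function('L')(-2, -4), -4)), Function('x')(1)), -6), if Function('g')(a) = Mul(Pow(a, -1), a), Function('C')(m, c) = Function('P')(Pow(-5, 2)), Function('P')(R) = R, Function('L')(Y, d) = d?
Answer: 6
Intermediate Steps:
Function('C')(m, c) = 25 (Function('C')(m, c) = Pow(-5, 2) = 25)
Function('g')(a) = 1
Function('x')(J) = Add(-2, Pow(J, -1)) (Function('x')(J) = Add(-2, Mul(1, Pow(J, -1))) = Add(-2, Pow(J, -1)))
Mul(Mul(Function('g')(Function('C')(Function('L')(-2, -4), -4)), Function('x')(1)), -6) = Mul(Mul(1, Add(-2, Pow(1, -1))), -6) = Mul(Mul(1, Add(-2, 1)), -6) = Mul(Mul(1, -1), -6) = Mul(-1, -6) = 6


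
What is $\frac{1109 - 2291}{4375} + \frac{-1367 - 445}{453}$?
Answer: $- \frac{18682}{4375} \approx -4.2702$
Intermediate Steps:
$\frac{1109 - 2291}{4375} + \frac{-1367 - 445}{453} = \left(1109 - 2291\right) \frac{1}{4375} - 4 = \left(-1182\right) \frac{1}{4375} - 4 = - \frac{1182}{4375} - 4 = - \frac{18682}{4375}$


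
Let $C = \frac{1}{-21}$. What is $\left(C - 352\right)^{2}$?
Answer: $\frac{54656449}{441} \approx 1.2394 \cdot 10^{5}$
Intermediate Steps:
$C = - \frac{1}{21} \approx -0.047619$
$\left(C - 352\right)^{2} = \left(- \frac{1}{21} - 352\right)^{2} = \left(- \frac{7393}{21}\right)^{2} = \frac{54656449}{441}$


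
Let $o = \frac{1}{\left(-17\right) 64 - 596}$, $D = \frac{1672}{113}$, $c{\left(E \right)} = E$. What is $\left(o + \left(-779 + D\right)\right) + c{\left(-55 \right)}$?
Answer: $- \frac{155887993}{190292} \approx -819.2$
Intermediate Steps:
$D = \frac{1672}{113}$ ($D = 1672 \cdot \frac{1}{113} = \frac{1672}{113} \approx 14.796$)
$o = - \frac{1}{1684}$ ($o = \frac{1}{-1088 - 596} = \frac{1}{-1684} = - \frac{1}{1684} \approx -0.00059382$)
$\left(o + \left(-779 + D\right)\right) + c{\left(-55 \right)} = \left(- \frac{1}{1684} + \left(-779 + \frac{1672}{113}\right)\right) - 55 = \left(- \frac{1}{1684} - \frac{86355}{113}\right) - 55 = - \frac{145421933}{190292} - 55 = - \frac{155887993}{190292}$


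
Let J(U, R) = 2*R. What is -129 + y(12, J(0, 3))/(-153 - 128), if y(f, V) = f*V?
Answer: -36321/281 ≈ -129.26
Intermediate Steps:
y(f, V) = V*f
-129 + y(12, J(0, 3))/(-153 - 128) = -129 + ((2*3)*12)/(-153 - 128) = -129 + (6*12)/(-281) = -129 + 72*(-1/281) = -129 - 72/281 = -36321/281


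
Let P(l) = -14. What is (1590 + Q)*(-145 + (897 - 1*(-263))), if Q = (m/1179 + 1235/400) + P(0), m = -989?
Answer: 30218663839/18864 ≈ 1.6019e+6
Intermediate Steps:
Q = -1108387/94320 (Q = (-989/1179 + 1235/400) - 14 = (-989*1/1179 + 1235*(1/400)) - 14 = (-989/1179 + 247/80) - 14 = 212093/94320 - 14 = -1108387/94320 ≈ -11.751)
(1590 + Q)*(-145 + (897 - 1*(-263))) = (1590 - 1108387/94320)*(-145 + (897 - 1*(-263))) = 148860413*(-145 + (897 + 263))/94320 = 148860413*(-145 + 1160)/94320 = (148860413/94320)*1015 = 30218663839/18864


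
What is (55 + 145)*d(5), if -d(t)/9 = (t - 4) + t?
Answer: -10800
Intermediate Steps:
d(t) = 36 - 18*t (d(t) = -9*((t - 4) + t) = -9*((-4 + t) + t) = -9*(-4 + 2*t) = 36 - 18*t)
(55 + 145)*d(5) = (55 + 145)*(36 - 18*5) = 200*(36 - 90) = 200*(-54) = -10800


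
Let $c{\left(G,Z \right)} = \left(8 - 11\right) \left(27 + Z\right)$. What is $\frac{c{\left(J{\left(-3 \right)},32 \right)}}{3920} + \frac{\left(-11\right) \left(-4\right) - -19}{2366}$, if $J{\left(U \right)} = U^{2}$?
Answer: $- \frac{12273}{662480} \approx -0.018526$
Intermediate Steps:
$c{\left(G,Z \right)} = -81 - 3 Z$ ($c{\left(G,Z \right)} = - 3 \left(27 + Z\right) = -81 - 3 Z$)
$\frac{c{\left(J{\left(-3 \right)},32 \right)}}{3920} + \frac{\left(-11\right) \left(-4\right) - -19}{2366} = \frac{-81 - 96}{3920} + \frac{\left(-11\right) \left(-4\right) - -19}{2366} = \left(-81 - 96\right) \frac{1}{3920} + \left(44 + 19\right) \frac{1}{2366} = \left(-177\right) \frac{1}{3920} + 63 \cdot \frac{1}{2366} = - \frac{177}{3920} + \frac{9}{338} = - \frac{12273}{662480}$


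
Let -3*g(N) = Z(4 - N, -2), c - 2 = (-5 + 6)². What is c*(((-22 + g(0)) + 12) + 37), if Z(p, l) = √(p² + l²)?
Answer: 81 - 2*√5 ≈ 76.528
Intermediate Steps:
c = 3 (c = 2 + (-5 + 6)² = 2 + 1² = 2 + 1 = 3)
Z(p, l) = √(l² + p²)
g(N) = -√(4 + (4 - N)²)/3 (g(N) = -√((-2)² + (4 - N)²)/3 = -√(4 + (4 - N)²)/3)
c*(((-22 + g(0)) + 12) + 37) = 3*(((-22 - √(4 + (-4 + 0)²)/3) + 12) + 37) = 3*(((-22 - √(4 + (-4)²)/3) + 12) + 37) = 3*(((-22 - √(4 + 16)/3) + 12) + 37) = 3*(((-22 - 2*√5/3) + 12) + 37) = 3*((-10 - 2*√5/3) + 37) = 3*(27 - 2*√5/3) = 81 - 2*√5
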